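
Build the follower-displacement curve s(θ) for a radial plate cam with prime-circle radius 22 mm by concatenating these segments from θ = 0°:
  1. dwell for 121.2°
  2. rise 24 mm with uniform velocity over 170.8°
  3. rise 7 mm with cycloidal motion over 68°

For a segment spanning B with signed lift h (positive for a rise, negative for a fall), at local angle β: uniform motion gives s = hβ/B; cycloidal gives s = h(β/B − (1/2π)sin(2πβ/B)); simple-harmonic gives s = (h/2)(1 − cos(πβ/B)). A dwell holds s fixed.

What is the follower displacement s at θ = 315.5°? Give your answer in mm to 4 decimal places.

seg 1 [0°–121.2°] dwell: s stays 0.0000
seg 2 [121.2°–292°] uniform, h=24: full span → s += 24 → s = 24.0000
seg 3 [292°–360°] cycloidal, h=7: θ=315.5° here. β=23.5, B=68. 7·(0.3456 − sin(2π·0.3456)/(2π)) = 1.5000 → s = 25.5000

25.5000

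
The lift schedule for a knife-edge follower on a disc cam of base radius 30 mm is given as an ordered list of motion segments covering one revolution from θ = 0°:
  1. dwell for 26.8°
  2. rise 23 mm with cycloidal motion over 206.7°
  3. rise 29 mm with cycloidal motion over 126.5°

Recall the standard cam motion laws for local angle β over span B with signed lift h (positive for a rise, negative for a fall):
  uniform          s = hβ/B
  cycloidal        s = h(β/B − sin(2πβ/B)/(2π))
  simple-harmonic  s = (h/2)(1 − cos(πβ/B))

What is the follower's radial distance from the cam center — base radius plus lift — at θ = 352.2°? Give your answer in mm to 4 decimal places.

seg 1 [0°–26.8°] dwell: s stays 0.0000
seg 2 [26.8°–233.5°] cycloidal, h=23: full span → s += 23 → s = 23.0000
seg 3 [233.5°–360°] cycloidal, h=29: θ=352.2° here. β=118.7, B=126.5. 29·(0.9383 − sin(2π·0.9383)/(2π)) = 28.9556 → s = 51.9556
radial distance = base radius + s = 30 + 51.9556 = 81.9556

81.9556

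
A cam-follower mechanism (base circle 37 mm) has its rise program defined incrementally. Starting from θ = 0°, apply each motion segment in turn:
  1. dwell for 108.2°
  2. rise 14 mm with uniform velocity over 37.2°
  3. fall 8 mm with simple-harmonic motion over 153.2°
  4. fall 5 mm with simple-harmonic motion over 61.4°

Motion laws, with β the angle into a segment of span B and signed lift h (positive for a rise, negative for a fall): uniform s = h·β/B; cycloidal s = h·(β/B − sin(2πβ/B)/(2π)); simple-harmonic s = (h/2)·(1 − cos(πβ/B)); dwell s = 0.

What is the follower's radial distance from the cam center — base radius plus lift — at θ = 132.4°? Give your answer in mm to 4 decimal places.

seg 1 [0°–108.2°] dwell: s stays 0.0000
seg 2 [108.2°–145.4°] uniform, h=14: θ=132.4° here. β=24.2, B=37.2. 14·24.2/37.2 = 9.1075 → s = 9.1075
radial distance = base radius + s = 37 + 9.1075 = 46.1075

46.1075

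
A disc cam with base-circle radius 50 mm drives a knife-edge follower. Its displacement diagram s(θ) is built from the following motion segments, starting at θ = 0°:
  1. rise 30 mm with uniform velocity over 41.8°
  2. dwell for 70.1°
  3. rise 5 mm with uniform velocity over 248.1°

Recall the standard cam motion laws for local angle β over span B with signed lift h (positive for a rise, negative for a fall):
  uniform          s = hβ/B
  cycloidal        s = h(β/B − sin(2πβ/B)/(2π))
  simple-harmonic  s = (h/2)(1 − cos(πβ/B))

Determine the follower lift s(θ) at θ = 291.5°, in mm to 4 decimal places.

seg 1 [0°–41.8°] uniform, h=30: full span → s += 30 → s = 30.0000
seg 2 [41.8°–111.9°] dwell: s stays 30.0000
seg 3 [111.9°–360°] uniform, h=5: θ=291.5° here. β=179.6, B=248.1. 5·179.6/248.1 = 3.6195 → s = 33.6195

33.6195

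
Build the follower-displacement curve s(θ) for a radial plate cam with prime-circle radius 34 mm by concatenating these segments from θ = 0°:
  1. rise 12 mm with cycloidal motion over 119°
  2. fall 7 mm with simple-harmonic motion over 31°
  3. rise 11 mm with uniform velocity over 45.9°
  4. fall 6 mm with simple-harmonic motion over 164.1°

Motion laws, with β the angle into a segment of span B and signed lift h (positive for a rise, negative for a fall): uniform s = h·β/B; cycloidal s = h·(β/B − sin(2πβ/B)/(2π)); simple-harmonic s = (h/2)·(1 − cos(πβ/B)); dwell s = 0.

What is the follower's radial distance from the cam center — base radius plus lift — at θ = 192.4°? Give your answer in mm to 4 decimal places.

seg 1 [0°–119°] cycloidal, h=12: full span → s += 12 → s = 12.0000
seg 2 [119°–150°] simple-harmonic, h=-7: full span → s += -7 → s = 5.0000
seg 3 [150°–195.9°] uniform, h=11: θ=192.4° here. β=42.4, B=45.9. 11·42.4/45.9 = 10.1612 → s = 15.1612
radial distance = base radius + s = 34 + 15.1612 = 49.1612

49.1612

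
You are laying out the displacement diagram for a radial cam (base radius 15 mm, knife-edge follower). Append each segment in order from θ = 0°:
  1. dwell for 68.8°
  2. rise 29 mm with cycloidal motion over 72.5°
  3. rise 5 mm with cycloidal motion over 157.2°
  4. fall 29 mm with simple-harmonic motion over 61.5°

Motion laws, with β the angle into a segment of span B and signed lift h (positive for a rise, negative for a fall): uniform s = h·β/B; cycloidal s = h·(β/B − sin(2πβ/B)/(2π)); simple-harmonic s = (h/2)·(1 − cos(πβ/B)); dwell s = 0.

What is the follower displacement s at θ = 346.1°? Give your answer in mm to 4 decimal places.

seg 1 [0°–68.8°] dwell: s stays 0.0000
seg 2 [68.8°–141.3°] cycloidal, h=29: full span → s += 29 → s = 29.0000
seg 3 [141.3°–298.5°] cycloidal, h=5: full span → s += 5 → s = 34.0000
seg 4 [298.5°–360°] simple-harmonic, h=-29: θ=346.1° here. β=47.6, B=61.5. -29/2·(1 − cos(π·0.7740)) = -25.4958 → s = 8.5042

8.5042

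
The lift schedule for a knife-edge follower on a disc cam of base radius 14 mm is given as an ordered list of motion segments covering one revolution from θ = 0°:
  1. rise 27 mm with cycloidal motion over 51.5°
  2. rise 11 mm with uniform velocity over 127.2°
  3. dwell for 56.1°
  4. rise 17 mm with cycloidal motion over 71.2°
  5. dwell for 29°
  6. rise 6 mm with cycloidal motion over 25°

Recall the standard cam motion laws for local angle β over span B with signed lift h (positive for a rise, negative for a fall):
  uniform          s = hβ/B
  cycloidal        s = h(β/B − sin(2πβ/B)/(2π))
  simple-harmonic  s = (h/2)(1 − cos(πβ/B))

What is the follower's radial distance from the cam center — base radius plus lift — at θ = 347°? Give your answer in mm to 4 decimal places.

seg 1 [0°–51.5°] cycloidal, h=27: full span → s += 27 → s = 27.0000
seg 2 [51.5°–178.7°] uniform, h=11: full span → s += 11 → s = 38.0000
seg 3 [178.7°–234.8°] dwell: s stays 38.0000
seg 4 [234.8°–306°] cycloidal, h=17: full span → s += 17 → s = 55.0000
seg 5 [306°–335°] dwell: s stays 55.0000
seg 6 [335°–360°] cycloidal, h=6: θ=347° here. β=12, B=25. 6·(0.4800 − sin(2π·0.4800)/(2π)) = 2.7603 → s = 57.7603
radial distance = base radius + s = 14 + 57.7603 = 71.7603

71.7603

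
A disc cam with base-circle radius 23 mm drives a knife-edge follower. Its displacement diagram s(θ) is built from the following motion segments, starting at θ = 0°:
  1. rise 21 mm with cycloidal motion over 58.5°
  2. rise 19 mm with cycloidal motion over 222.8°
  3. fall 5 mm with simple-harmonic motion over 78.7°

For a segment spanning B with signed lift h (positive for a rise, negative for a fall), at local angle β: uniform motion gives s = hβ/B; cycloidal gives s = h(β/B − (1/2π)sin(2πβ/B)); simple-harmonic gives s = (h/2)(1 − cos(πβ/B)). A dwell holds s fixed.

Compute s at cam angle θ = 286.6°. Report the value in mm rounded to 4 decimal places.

seg 1 [0°–58.5°] cycloidal, h=21: full span → s += 21 → s = 21.0000
seg 2 [58.5°–281.3°] cycloidal, h=19: full span → s += 19 → s = 40.0000
seg 3 [281.3°–360°] simple-harmonic, h=-5: θ=286.6° here. β=5.3, B=78.7. -5/2·(1 − cos(π·0.0673)) = -0.0557 → s = 39.9443

39.9443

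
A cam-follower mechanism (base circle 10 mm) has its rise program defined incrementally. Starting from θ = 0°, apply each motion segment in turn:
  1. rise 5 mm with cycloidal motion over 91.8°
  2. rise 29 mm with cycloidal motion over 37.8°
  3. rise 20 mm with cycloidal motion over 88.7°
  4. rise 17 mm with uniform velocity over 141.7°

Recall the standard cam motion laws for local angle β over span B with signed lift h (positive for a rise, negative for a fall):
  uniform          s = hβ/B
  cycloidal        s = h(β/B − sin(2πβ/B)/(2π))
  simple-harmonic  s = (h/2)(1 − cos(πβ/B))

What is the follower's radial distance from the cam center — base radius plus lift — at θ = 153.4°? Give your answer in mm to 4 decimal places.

seg 1 [0°–91.8°] cycloidal, h=5: full span → s += 5 → s = 5.0000
seg 2 [91.8°–129.6°] cycloidal, h=29: full span → s += 29 → s = 34.0000
seg 3 [129.6°–218.3°] cycloidal, h=20: θ=153.4° here. β=23.8, B=88.7. 20·(0.2683 − sin(2π·0.2683)/(2π)) = 2.2044 → s = 36.2044
radial distance = base radius + s = 10 + 36.2044 = 46.2044

46.2044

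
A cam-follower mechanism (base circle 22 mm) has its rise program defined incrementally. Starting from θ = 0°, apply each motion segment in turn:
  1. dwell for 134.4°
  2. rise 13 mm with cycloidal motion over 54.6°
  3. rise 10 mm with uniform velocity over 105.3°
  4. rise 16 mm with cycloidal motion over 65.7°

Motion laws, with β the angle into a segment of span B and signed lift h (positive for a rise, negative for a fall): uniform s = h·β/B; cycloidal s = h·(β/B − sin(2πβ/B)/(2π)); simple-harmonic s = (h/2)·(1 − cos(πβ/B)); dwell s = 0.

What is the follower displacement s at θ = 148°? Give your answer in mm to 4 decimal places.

seg 1 [0°–134.4°] dwell: s stays 0.0000
seg 2 [134.4°–189°] cycloidal, h=13: θ=148° here. β=13.6, B=54.6. 13·(0.2491 − sin(2π·0.2491)/(2π)) = 1.1691 → s = 1.1691

1.1691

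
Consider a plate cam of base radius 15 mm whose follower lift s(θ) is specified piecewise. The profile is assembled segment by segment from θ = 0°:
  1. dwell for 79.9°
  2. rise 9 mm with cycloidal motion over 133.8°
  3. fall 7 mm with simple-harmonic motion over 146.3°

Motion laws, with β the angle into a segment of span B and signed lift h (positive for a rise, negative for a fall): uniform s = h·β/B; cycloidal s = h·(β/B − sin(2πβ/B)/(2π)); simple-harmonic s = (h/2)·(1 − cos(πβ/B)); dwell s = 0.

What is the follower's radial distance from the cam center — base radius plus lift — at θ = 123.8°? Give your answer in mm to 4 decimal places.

seg 1 [0°–79.9°] dwell: s stays 0.0000
seg 2 [79.9°–213.7°] cycloidal, h=9: θ=123.8° here. β=43.9, B=133.8. 9·(0.3281 − sin(2π·0.3281)/(2π)) = 1.6896 → s = 1.6896
radial distance = base radius + s = 15 + 1.6896 = 16.6896

16.6896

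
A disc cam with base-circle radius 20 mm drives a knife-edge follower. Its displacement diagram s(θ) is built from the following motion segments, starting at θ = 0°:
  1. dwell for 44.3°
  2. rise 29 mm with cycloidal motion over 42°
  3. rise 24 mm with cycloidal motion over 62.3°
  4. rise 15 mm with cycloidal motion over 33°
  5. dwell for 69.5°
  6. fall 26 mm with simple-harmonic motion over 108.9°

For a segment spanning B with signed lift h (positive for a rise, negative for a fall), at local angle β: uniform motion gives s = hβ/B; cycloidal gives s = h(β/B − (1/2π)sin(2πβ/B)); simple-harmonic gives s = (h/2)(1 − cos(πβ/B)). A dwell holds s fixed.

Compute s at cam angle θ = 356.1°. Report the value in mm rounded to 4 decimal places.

seg 1 [0°–44.3°] dwell: s stays 0.0000
seg 2 [44.3°–86.3°] cycloidal, h=29: full span → s += 29 → s = 29.0000
seg 3 [86.3°–148.6°] cycloidal, h=24: full span → s += 24 → s = 53.0000
seg 4 [148.6°–181.6°] cycloidal, h=15: full span → s += 15 → s = 68.0000
seg 5 [181.6°–251.1°] dwell: s stays 68.0000
seg 6 [251.1°–360°] simple-harmonic, h=-26: θ=356.1° here. β=105, B=108.9. -26/2·(1 − cos(π·0.9642)) = -25.9178 → s = 42.0822

42.0822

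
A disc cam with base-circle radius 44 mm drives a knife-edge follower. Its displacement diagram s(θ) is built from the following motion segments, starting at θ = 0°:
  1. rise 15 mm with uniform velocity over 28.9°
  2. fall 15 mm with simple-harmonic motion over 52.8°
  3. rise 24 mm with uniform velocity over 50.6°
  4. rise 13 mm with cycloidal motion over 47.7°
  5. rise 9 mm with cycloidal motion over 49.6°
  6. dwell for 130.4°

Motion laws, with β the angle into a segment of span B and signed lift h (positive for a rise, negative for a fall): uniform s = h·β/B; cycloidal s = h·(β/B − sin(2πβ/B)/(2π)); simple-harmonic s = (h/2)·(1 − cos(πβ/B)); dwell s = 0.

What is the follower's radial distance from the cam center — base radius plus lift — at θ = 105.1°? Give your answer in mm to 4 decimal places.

seg 1 [0°–28.9°] uniform, h=15: full span → s += 15 → s = 15.0000
seg 2 [28.9°–81.7°] simple-harmonic, h=-15: full span → s += -15 → s = 0.0000
seg 3 [81.7°–132.3°] uniform, h=24: θ=105.1° here. β=23.4, B=50.6. 24·23.4/50.6 = 11.0988 → s = 11.0988
radial distance = base radius + s = 44 + 11.0988 = 55.0988

55.0988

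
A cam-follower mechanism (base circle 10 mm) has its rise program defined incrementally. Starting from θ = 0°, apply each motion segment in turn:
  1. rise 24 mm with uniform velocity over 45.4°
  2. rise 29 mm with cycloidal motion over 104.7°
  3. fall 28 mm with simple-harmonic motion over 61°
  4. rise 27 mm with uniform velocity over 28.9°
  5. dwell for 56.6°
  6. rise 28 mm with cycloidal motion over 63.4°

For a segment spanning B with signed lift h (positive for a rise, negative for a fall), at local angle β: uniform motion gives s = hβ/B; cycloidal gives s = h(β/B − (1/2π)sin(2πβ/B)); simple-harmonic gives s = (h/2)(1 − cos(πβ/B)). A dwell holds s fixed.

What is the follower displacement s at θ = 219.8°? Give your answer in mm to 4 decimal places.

seg 1 [0°–45.4°] uniform, h=24: full span → s += 24 → s = 24.0000
seg 2 [45.4°–150.1°] cycloidal, h=29: full span → s += 29 → s = 53.0000
seg 3 [150.1°–211.1°] simple-harmonic, h=-28: full span → s += -28 → s = 25.0000
seg 4 [211.1°–240°] uniform, h=27: θ=219.8° here. β=8.7, B=28.9. 27·8.7/28.9 = 8.1280 → s = 33.1280

33.1280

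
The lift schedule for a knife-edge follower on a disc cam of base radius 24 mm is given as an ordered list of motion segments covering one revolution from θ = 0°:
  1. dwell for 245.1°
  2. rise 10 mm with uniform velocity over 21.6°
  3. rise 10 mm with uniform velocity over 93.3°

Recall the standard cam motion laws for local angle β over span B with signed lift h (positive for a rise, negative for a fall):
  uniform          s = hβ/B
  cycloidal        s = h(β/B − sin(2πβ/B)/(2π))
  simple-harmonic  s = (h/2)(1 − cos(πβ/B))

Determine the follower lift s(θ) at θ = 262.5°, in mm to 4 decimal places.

seg 1 [0°–245.1°] dwell: s stays 0.0000
seg 2 [245.1°–266.7°] uniform, h=10: θ=262.5° here. β=17.4, B=21.6. 10·17.4/21.6 = 8.0556 → s = 8.0556

8.0556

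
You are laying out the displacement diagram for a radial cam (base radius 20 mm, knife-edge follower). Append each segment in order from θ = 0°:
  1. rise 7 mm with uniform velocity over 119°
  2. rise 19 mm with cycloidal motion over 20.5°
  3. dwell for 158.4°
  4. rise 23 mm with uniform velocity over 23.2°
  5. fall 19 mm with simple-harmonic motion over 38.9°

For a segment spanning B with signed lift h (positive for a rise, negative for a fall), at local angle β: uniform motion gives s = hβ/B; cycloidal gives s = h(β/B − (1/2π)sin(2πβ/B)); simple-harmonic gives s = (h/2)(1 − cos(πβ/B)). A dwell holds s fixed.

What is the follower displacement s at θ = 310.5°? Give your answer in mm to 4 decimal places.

seg 1 [0°–119°] uniform, h=7: full span → s += 7 → s = 7.0000
seg 2 [119°–139.5°] cycloidal, h=19: full span → s += 19 → s = 26.0000
seg 3 [139.5°–297.9°] dwell: s stays 26.0000
seg 4 [297.9°–321.1°] uniform, h=23: θ=310.5° here. β=12.6, B=23.2. 23·12.6/23.2 = 12.4914 → s = 38.4914

38.4914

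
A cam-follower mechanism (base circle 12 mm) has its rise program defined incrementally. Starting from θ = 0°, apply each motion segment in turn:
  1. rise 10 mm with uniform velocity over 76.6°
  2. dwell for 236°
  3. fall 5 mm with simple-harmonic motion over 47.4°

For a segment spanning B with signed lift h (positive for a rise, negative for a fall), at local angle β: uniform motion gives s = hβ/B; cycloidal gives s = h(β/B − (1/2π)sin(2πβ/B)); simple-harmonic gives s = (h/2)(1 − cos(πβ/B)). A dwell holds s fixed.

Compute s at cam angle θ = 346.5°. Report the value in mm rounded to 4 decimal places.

seg 1 [0°–76.6°] uniform, h=10: full span → s += 10 → s = 10.0000
seg 2 [76.6°–312.6°] dwell: s stays 10.0000
seg 3 [312.6°–360°] simple-harmonic, h=-5: θ=346.5° here. β=33.9, B=47.4. -5/2·(1 − cos(π·0.7152)) = -4.0643 → s = 5.9357

5.9357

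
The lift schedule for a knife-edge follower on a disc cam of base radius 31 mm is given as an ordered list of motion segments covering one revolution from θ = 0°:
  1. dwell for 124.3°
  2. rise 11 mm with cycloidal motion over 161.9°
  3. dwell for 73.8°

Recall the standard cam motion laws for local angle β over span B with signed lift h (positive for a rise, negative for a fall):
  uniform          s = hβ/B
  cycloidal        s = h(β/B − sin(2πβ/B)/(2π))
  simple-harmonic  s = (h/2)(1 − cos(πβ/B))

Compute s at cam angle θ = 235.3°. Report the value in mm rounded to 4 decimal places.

seg 1 [0°–124.3°] dwell: s stays 0.0000
seg 2 [124.3°–286.2°] cycloidal, h=11: θ=235.3° here. β=111, B=161.9. 11·(0.6856 − sin(2π·0.6856)/(2π)) = 9.1511 → s = 9.1511

9.1511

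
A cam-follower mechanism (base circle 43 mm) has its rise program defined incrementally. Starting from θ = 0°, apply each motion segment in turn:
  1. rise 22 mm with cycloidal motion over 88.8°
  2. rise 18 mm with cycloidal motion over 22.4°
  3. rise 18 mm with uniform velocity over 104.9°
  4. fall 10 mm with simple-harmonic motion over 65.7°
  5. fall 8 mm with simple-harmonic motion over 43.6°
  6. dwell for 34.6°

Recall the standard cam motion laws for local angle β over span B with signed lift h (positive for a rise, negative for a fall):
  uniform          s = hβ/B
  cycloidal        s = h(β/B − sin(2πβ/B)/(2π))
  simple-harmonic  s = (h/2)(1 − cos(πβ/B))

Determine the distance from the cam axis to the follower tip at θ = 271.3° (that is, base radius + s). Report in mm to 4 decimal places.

seg 1 [0°–88.8°] cycloidal, h=22: full span → s += 22 → s = 22.0000
seg 2 [88.8°–111.2°] cycloidal, h=18: full span → s += 18 → s = 40.0000
seg 3 [111.2°–216.1°] uniform, h=18: full span → s += 18 → s = 58.0000
seg 4 [216.1°–281.8°] simple-harmonic, h=-10: θ=271.3° here. β=55.2, B=65.7. -10/2·(1 − cos(π·0.8402)) = -9.3829 → s = 48.6171
radial distance = base radius + s = 43 + 48.6171 = 91.6171

91.6171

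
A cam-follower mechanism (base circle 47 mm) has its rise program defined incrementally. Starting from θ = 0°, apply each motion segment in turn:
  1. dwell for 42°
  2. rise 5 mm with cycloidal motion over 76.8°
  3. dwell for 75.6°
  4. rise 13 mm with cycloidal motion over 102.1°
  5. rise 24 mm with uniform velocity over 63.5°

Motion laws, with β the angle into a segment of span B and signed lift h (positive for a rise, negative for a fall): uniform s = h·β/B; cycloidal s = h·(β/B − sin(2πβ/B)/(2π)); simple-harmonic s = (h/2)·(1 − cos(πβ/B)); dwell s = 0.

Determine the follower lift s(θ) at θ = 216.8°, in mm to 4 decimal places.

seg 1 [0°–42°] dwell: s stays 0.0000
seg 2 [42°–118.8°] cycloidal, h=5: full span → s += 5 → s = 5.0000
seg 3 [118.8°–194.4°] dwell: s stays 5.0000
seg 4 [194.4°–296.5°] cycloidal, h=13: θ=216.8° here. β=22.4, B=102.1. 13·(0.2194 − sin(2π·0.2194)/(2π)) = 0.8212 → s = 5.8212

5.8212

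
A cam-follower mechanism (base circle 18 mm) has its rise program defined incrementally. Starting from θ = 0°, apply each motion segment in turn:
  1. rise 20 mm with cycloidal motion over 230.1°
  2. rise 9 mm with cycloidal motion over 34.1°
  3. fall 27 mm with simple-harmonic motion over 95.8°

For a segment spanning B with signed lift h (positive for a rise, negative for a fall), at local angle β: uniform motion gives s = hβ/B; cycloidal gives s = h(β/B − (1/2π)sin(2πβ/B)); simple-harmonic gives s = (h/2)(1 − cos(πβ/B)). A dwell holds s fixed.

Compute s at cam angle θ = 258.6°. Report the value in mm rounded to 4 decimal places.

seg 1 [0°–230.1°] cycloidal, h=20: full span → s += 20 → s = 20.0000
seg 2 [230.1°–264.2°] cycloidal, h=9: θ=258.6° here. β=28.5, B=34.1. 9·(0.8358 − sin(2π·0.8358)/(2π)) = 8.7513 → s = 28.7513

28.7513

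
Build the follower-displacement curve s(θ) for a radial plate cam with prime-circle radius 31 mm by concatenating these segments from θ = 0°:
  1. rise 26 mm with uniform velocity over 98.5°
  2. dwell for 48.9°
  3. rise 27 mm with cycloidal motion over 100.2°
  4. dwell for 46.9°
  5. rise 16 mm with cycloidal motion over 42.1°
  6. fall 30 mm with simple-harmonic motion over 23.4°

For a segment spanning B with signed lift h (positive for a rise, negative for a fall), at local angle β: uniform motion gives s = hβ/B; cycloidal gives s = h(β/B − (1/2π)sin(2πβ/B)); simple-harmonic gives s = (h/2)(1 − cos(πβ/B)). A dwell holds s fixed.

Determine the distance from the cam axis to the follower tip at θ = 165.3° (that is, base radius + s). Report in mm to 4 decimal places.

seg 1 [0°–98.5°] uniform, h=26: full span → s += 26 → s = 26.0000
seg 2 [98.5°–147.4°] dwell: s stays 26.0000
seg 3 [147.4°–247.6°] cycloidal, h=27: θ=165.3° here. β=17.9, B=100.2. 27·(0.1786 − sin(2π·0.1786)/(2π)) = 0.9509 → s = 26.9509
radial distance = base radius + s = 31 + 26.9509 = 57.9509

57.9509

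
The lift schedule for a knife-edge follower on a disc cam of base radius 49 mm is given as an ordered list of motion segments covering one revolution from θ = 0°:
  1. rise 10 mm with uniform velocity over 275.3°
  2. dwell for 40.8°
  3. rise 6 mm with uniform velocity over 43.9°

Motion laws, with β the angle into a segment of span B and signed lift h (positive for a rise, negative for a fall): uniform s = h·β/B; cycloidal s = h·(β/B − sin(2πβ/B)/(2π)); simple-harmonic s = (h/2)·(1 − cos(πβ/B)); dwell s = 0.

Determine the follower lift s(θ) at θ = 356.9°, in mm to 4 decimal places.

seg 1 [0°–275.3°] uniform, h=10: full span → s += 10 → s = 10.0000
seg 2 [275.3°–316.1°] dwell: s stays 10.0000
seg 3 [316.1°–360°] uniform, h=6: θ=356.9° here. β=40.8, B=43.9. 6·40.8/43.9 = 5.5763 → s = 15.5763

15.5763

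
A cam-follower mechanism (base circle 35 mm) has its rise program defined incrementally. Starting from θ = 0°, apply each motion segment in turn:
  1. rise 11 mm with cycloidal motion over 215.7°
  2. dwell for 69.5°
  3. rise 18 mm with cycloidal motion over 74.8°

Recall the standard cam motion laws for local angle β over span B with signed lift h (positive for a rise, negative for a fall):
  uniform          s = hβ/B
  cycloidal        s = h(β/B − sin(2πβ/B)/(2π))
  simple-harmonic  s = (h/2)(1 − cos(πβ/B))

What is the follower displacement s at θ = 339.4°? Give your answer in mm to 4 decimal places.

seg 1 [0°–215.7°] cycloidal, h=11: full span → s += 11 → s = 11.0000
seg 2 [215.7°–285.2°] dwell: s stays 11.0000
seg 3 [285.2°–360°] cycloidal, h=18: θ=339.4° here. β=54.2, B=74.8. 18·(0.7246 − sin(2π·0.7246)/(2π)) = 15.8712 → s = 26.8712

26.8712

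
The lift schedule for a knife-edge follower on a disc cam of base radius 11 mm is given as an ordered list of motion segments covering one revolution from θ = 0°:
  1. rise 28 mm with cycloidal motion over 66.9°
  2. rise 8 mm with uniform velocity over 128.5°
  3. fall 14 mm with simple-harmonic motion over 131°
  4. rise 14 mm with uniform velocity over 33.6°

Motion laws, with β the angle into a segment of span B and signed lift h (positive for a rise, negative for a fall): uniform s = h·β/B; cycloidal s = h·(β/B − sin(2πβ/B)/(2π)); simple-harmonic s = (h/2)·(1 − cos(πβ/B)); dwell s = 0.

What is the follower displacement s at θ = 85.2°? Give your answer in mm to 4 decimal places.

seg 1 [0°–66.9°] cycloidal, h=28: full span → s += 28 → s = 28.0000
seg 2 [66.9°–195.4°] uniform, h=8: θ=85.2° here. β=18.3, B=128.5. 8·18.3/128.5 = 1.1393 → s = 29.1393

29.1393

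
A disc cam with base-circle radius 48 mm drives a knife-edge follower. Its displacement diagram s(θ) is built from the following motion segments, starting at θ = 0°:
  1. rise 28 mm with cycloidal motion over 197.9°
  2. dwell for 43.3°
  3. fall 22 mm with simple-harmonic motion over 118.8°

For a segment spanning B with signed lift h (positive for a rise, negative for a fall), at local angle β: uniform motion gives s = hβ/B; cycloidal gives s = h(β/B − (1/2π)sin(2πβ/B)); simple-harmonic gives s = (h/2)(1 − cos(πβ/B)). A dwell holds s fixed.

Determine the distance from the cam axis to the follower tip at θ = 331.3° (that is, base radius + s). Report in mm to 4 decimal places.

seg 1 [0°–197.9°] cycloidal, h=28: full span → s += 28 → s = 28.0000
seg 2 [197.9°–241.2°] dwell: s stays 28.0000
seg 3 [241.2°–360°] simple-harmonic, h=-22: θ=331.3° here. β=90.1, B=118.8. -22/2·(1 − cos(π·0.7584)) = -18.9811 → s = 9.0189
radial distance = base radius + s = 48 + 9.0189 = 57.0189

57.0189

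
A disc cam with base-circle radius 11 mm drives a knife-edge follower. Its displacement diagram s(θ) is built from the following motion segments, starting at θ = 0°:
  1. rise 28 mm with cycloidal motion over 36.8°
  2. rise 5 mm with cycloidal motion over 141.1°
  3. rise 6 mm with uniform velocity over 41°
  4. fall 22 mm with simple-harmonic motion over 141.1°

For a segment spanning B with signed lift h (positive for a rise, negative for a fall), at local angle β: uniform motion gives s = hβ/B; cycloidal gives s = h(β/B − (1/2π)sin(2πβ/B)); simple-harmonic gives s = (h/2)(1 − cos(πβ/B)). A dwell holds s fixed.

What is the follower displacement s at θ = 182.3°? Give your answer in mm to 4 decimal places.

seg 1 [0°–36.8°] cycloidal, h=28: full span → s += 28 → s = 28.0000
seg 2 [36.8°–177.9°] cycloidal, h=5: full span → s += 5 → s = 33.0000
seg 3 [177.9°–218.9°] uniform, h=6: θ=182.3° here. β=4.4, B=41. 6·4.4/41 = 0.6439 → s = 33.6439

33.6439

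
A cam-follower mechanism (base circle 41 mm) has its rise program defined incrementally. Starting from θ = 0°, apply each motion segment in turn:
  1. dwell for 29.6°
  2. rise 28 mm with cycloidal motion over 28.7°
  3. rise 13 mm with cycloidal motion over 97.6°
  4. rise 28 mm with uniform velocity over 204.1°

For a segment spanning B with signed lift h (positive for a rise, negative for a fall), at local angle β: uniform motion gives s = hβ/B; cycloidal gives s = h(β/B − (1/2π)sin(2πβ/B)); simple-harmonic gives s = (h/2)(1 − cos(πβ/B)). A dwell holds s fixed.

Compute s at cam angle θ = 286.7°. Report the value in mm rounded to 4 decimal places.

seg 1 [0°–29.6°] dwell: s stays 0.0000
seg 2 [29.6°–58.3°] cycloidal, h=28: full span → s += 28 → s = 28.0000
seg 3 [58.3°–155.9°] cycloidal, h=13: full span → s += 13 → s = 41.0000
seg 4 [155.9°–360°] uniform, h=28: θ=286.7° here. β=130.8, B=204.1. 28·130.8/204.1 = 17.9441 → s = 58.9441

58.9441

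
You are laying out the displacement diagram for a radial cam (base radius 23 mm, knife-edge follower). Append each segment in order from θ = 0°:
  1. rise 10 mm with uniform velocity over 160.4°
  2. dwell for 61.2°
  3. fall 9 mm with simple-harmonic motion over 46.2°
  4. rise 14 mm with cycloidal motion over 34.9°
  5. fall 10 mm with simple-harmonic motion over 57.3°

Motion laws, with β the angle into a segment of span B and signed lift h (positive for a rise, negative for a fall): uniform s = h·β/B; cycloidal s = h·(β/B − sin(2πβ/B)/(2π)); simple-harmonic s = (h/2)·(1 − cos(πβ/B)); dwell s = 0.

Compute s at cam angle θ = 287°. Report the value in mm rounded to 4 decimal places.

seg 1 [0°–160.4°] uniform, h=10: full span → s += 10 → s = 10.0000
seg 2 [160.4°–221.6°] dwell: s stays 10.0000
seg 3 [221.6°–267.8°] simple-harmonic, h=-9: full span → s += -9 → s = 1.0000
seg 4 [267.8°–302.7°] cycloidal, h=14: θ=287° here. β=19.2, B=34.9. 14·(0.5501 − sin(2π·0.5501)/(2π)) = 8.3925 → s = 9.3925

9.3925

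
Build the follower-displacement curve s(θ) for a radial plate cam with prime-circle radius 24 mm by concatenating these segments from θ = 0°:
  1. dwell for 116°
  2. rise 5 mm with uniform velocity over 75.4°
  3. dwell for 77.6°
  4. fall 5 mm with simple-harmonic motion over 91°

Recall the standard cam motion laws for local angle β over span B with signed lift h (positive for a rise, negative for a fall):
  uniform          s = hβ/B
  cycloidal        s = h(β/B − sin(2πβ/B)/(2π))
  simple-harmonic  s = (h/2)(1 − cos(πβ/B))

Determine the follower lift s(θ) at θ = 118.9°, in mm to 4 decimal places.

seg 1 [0°–116°] dwell: s stays 0.0000
seg 2 [116°–191.4°] uniform, h=5: θ=118.9° here. β=2.9, B=75.4. 5·2.9/75.4 = 0.1923 → s = 0.1923

0.1923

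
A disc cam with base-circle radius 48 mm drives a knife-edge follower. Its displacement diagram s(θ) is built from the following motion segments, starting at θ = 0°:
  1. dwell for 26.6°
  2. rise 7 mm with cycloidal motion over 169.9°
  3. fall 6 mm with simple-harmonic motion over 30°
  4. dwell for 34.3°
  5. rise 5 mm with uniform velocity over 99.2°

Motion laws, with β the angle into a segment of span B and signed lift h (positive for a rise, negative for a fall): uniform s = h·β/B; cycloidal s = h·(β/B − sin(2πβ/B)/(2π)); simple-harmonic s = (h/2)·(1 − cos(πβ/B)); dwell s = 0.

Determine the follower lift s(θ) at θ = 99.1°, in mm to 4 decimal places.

seg 1 [0°–26.6°] dwell: s stays 0.0000
seg 2 [26.6°–196.5°] cycloidal, h=7: θ=99.1° here. β=72.5, B=169.9. 7·(0.4267 − sin(2π·0.4267)/(2π)) = 2.4920 → s = 2.4920

2.4920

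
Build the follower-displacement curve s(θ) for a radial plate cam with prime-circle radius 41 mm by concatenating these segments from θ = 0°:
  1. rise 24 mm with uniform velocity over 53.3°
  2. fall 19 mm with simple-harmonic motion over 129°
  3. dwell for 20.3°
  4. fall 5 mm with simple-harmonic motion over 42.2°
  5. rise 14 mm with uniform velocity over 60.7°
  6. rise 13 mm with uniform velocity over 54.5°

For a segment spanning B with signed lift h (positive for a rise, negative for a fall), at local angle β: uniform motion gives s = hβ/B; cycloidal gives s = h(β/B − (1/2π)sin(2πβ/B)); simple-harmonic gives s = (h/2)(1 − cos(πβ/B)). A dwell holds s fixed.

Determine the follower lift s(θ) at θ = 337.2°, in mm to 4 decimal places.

seg 1 [0°–53.3°] uniform, h=24: full span → s += 24 → s = 24.0000
seg 2 [53.3°–182.3°] simple-harmonic, h=-19: full span → s += -19 → s = 5.0000
seg 3 [182.3°–202.6°] dwell: s stays 5.0000
seg 4 [202.6°–244.8°] simple-harmonic, h=-5: full span → s += -5 → s = 0.0000
seg 5 [244.8°–305.5°] uniform, h=14: full span → s += 14 → s = 14.0000
seg 6 [305.5°–360°] uniform, h=13: θ=337.2° here. β=31.7, B=54.5. 13·31.7/54.5 = 7.5615 → s = 21.5615

21.5615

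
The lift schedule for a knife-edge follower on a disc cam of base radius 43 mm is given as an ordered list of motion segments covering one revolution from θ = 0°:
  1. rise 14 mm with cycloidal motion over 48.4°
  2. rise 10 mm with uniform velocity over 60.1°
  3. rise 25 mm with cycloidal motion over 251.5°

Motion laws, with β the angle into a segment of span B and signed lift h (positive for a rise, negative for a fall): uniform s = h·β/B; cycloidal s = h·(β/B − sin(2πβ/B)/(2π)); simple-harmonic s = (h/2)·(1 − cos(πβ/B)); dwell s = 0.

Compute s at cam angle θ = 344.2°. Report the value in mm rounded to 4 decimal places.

seg 1 [0°–48.4°] cycloidal, h=14: full span → s += 14 → s = 14.0000
seg 2 [48.4°–108.5°] uniform, h=10: full span → s += 10 → s = 24.0000
seg 3 [108.5°–360°] cycloidal, h=25: θ=344.2° here. β=235.7, B=251.5. 25·(0.9372 − sin(2π·0.9372)/(2π)) = 24.9595 → s = 48.9595

48.9595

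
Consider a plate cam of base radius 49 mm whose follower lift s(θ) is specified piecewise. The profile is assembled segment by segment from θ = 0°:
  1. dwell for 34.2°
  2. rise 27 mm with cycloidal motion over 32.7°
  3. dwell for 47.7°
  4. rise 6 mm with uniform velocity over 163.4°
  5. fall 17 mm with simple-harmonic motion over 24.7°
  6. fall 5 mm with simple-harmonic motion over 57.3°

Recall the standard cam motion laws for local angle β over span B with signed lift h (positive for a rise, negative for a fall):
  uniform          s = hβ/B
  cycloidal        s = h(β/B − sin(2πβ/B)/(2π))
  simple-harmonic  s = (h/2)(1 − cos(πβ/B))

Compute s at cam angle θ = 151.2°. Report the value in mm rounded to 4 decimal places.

seg 1 [0°–34.2°] dwell: s stays 0.0000
seg 2 [34.2°–66.9°] cycloidal, h=27: full span → s += 27 → s = 27.0000
seg 3 [66.9°–114.6°] dwell: s stays 27.0000
seg 4 [114.6°–278°] uniform, h=6: θ=151.2° here. β=36.6, B=163.4. 6·36.6/163.4 = 1.3439 → s = 28.3439

28.3439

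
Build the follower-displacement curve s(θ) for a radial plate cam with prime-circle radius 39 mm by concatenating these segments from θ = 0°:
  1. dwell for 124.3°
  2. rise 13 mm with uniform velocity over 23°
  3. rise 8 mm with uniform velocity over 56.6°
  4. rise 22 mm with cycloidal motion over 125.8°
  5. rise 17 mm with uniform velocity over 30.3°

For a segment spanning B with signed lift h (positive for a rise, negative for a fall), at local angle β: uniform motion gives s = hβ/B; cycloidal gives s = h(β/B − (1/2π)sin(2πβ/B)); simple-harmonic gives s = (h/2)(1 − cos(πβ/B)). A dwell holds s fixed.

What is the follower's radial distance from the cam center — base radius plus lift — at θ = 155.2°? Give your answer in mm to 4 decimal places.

seg 1 [0°–124.3°] dwell: s stays 0.0000
seg 2 [124.3°–147.3°] uniform, h=13: full span → s += 13 → s = 13.0000
seg 3 [147.3°–203.9°] uniform, h=8: θ=155.2° here. β=7.9, B=56.6. 8·7.9/56.6 = 1.1166 → s = 14.1166
radial distance = base radius + s = 39 + 14.1166 = 53.1166

53.1166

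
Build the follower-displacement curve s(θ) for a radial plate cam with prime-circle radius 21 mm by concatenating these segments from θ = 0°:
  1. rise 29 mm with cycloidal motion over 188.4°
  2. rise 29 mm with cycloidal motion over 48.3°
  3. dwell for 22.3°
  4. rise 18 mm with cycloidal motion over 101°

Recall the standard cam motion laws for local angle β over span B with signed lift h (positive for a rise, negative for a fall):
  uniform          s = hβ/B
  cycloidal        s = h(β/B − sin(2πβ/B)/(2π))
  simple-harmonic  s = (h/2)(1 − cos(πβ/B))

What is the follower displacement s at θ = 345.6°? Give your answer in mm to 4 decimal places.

seg 1 [0°–188.4°] cycloidal, h=29: full span → s += 29 → s = 29.0000
seg 2 [188.4°–236.7°] cycloidal, h=29: full span → s += 29 → s = 58.0000
seg 3 [236.7°–259°] dwell: s stays 58.0000
seg 4 [259°–360°] cycloidal, h=18: θ=345.6° here. β=86.6, B=101. 18·(0.8574 − sin(2π·0.8574)/(2π)) = 17.6703 → s = 75.6703

75.6703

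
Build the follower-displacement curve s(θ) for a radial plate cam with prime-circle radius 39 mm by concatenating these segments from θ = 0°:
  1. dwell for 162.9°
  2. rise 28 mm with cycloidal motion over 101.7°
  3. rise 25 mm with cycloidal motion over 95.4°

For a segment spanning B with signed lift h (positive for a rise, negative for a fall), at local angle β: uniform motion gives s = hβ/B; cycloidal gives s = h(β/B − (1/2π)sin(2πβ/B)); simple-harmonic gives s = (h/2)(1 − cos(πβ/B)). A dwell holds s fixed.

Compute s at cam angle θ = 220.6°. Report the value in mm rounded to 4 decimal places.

seg 1 [0°–162.9°] dwell: s stays 0.0000
seg 2 [162.9°–264.6°] cycloidal, h=28: θ=220.6° here. β=57.7, B=101.7. 28·(0.5674 − sin(2π·0.5674)/(2π)) = 17.7161 → s = 17.7161

17.7161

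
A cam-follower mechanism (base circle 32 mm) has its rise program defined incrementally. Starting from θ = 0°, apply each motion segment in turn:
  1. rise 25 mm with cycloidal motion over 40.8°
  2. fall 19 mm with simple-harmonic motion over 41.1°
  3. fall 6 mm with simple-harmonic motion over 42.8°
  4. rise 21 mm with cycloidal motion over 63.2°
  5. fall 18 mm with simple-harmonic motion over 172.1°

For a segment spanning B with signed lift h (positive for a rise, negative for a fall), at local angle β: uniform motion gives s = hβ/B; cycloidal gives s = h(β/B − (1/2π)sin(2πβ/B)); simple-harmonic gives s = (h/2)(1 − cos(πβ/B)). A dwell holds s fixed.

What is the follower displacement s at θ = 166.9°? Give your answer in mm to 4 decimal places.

seg 1 [0°–40.8°] cycloidal, h=25: full span → s += 25 → s = 25.0000
seg 2 [40.8°–81.9°] simple-harmonic, h=-19: full span → s += -19 → s = 6.0000
seg 3 [81.9°–124.7°] simple-harmonic, h=-6: full span → s += -6 → s = 0.0000
seg 4 [124.7°–187.9°] cycloidal, h=21: θ=166.9° here. β=42.2, B=63.2. 21·(0.6677 − sin(2π·0.6677)/(2π)) = 16.9276 → s = 16.9276

16.9276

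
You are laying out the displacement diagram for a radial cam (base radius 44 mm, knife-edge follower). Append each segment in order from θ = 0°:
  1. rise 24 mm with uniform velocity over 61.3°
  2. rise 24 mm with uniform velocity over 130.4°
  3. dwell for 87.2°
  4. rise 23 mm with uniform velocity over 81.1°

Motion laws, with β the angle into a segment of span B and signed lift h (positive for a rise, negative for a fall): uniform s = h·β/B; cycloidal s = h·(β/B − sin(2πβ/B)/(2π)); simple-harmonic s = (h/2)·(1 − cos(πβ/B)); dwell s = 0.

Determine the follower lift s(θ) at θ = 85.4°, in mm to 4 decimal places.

seg 1 [0°–61.3°] uniform, h=24: full span → s += 24 → s = 24.0000
seg 2 [61.3°–191.7°] uniform, h=24: θ=85.4° here. β=24.1, B=130.4. 24·24.1/130.4 = 4.4356 → s = 28.4356

28.4356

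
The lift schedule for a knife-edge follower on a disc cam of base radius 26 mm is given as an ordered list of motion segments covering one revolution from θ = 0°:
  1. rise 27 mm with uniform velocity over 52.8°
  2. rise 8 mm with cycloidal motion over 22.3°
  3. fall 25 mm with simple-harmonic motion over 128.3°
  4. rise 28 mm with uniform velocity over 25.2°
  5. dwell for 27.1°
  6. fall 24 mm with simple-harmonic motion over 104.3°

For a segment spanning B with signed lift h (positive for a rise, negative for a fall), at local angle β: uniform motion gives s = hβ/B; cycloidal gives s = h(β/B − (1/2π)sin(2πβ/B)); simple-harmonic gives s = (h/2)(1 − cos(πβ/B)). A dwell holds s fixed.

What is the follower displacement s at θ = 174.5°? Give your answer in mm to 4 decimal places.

seg 1 [0°–52.8°] uniform, h=27: full span → s += 27 → s = 27.0000
seg 2 [52.8°–75.1°] cycloidal, h=8: full span → s += 8 → s = 35.0000
seg 3 [75.1°–203.4°] simple-harmonic, h=-25: θ=174.5° here. β=99.4, B=128.3. -25/2·(1 − cos(π·0.7747)) = -21.9986 → s = 13.0014

13.0014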